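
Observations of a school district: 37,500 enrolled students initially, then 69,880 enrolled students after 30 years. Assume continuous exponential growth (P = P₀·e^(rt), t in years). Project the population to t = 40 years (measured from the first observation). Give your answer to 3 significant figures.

r = ln(69880/37500) / 30 ≈ 0.020748 per year
P(40) = 37500 · e^(0.020748·40) = 37500 · 2.29313 ≈ 85992.41

≈ 86,000 enrolled students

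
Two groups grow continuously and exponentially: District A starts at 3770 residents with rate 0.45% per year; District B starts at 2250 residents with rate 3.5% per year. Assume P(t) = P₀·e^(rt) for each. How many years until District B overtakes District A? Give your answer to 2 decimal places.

t ≈ 16.92 years

3770·e^(0.0045t) = 2250·e^(0.035t)
3770/2250 = e^((0.035 − 0.0045)t) → ln(1.67556) = 0.0305·t
t = 0.51614 / 0.0305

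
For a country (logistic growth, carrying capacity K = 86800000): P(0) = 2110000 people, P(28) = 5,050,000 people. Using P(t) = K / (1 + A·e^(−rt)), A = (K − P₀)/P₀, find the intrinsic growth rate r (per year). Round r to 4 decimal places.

r ≈ 0.0324 per year

A = (86800000 − 2110000)/2110000 = 40.13744
5050000 = 86800000/(1 + 40.13744·e^(−r·28)) → e^(−28r) = (17.18812 − 1)/40.13744 = 0.403317
r = −ln(0.403317)/28 = 0.90803/28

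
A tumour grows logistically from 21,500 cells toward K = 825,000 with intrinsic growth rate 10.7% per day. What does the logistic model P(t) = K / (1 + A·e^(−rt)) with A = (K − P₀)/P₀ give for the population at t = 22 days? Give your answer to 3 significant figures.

≈ 181,000 cells

A = (825000 − 21500)/21500 = 37.37209
P(22) = 825000 / (1 + 37.37209·e^(−0.107·22)) = 825000 / (1 + 37.37209·0.094988)
= 825000 / 4.54992 ≈ 181321.99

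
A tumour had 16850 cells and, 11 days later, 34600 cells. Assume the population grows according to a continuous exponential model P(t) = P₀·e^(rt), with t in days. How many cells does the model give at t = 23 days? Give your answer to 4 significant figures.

≈ 75,850 cells

r = ln(34600/16850) / 11 ≈ 0.065409 per day
P(23) = 16850 · e^(0.065409·23) = 16850 · 4.50152 ≈ 75850.63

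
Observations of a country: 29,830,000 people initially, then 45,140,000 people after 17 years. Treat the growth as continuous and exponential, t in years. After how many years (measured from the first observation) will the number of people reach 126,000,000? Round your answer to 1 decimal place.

r = ln(45140000/29830000) / 17 ≈ 0.024368 per year
t = ln(126000000/29830000) / r = 1.44077 / 0.024368 ≈ 59.126

t ≈ 59.1 years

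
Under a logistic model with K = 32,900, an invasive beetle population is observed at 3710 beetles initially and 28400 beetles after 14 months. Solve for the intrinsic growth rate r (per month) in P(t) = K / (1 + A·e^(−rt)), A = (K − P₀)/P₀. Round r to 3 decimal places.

A = (32900 − 3710)/3710 = 7.86792
28400 = 32900/(1 + 7.86792·e^(−r·14)) → e^(−14r) = (1.15845 − 1)/7.86792 = 0.020139
r = −ln(0.020139)/14 = 3.90511/14

r ≈ 0.279 per month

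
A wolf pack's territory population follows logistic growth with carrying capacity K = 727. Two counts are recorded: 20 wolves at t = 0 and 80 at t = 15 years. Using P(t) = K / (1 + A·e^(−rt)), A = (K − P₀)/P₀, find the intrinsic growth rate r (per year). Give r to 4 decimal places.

A = (727 − 20)/20 = 35.35
80 = 727/(1 + 35.35·e^(−r·15)) → e^(−15r) = (9.0875 − 1)/35.35 = 0.228784
r = −ln(0.228784)/15 = 1.47498/15

r ≈ 0.0983 per year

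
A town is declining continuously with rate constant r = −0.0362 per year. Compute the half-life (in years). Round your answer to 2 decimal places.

half-life = ln(2) / |r| = 0.69315 / 0.0362

half-life ≈ 19.15 years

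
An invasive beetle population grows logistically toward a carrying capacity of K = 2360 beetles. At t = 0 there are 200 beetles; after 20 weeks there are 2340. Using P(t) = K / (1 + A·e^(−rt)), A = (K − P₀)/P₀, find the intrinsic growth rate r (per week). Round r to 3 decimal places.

A = (2360 − 200)/200 = 10.8
2340 = 2360/(1 + 10.8·e^(−r·20)) → e^(−20r) = (1.00855 − 1)/10.8 = 0.000791
r = −ln(0.000791)/20 = 7.14172/20

r ≈ 0.357 per week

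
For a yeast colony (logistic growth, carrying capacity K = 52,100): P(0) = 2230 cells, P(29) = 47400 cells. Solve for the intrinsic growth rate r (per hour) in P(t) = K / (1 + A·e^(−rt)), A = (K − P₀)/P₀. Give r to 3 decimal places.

r ≈ 0.187 per hour

A = (52100 − 2230)/2230 = 22.36323
47400 = 52100/(1 + 22.36323·e^(−r·29)) → e^(−29r) = (1.09916 − 1)/22.36323 = 0.004434
r = −ln(0.004434)/29 = 5.41848/29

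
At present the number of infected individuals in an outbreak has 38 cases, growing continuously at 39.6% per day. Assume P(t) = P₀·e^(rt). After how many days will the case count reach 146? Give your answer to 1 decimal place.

t ≈ 3.4 days

146 = 38 · e^(0.396·t)
t = ln(146/38) / 0.396 = ln(3.84211) / 0.396 = 1.34602 / 0.396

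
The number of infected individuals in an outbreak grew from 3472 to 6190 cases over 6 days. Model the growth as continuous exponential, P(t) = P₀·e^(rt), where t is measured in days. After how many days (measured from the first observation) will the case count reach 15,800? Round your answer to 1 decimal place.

t ≈ 15.7 days

r = ln(6190/3472) / 6 ≈ 0.096367 per day
t = ln(15800/3472) / r = 1.51528 / 0.096367 ≈ 15.724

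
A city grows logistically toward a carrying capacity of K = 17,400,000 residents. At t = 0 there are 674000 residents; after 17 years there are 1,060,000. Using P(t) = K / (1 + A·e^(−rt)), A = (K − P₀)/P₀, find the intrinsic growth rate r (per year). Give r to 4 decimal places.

r ≈ 0.0280 per year

A = (17400000 − 674000)/674000 = 24.81602
1060000 = 17400000/(1 + 24.81602·e^(−r·17)) → e^(−17r) = (16.41509 − 1)/24.81602 = 0.621175
r = −ln(0.621175)/17 = 0.47614/17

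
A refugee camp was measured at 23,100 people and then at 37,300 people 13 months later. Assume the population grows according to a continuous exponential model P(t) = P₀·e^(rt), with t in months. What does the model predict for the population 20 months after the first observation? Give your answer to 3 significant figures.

r = ln(37300/23100) / 13 ≈ 0.036859 per month
P(20) = 23100 · e^(0.036859·20) = 23100 · 2.09001 ≈ 48279.3

≈ 48,300 people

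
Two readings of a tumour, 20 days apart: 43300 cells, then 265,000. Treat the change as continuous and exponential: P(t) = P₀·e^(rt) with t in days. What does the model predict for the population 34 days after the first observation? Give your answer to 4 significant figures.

r = ln(265000/43300) / 20 ≈ 0.090579 per day
P(34) = 43300 · e^(0.090579·34) = 43300 · 21.75147 ≈ 941838.54

≈ 941,800 cells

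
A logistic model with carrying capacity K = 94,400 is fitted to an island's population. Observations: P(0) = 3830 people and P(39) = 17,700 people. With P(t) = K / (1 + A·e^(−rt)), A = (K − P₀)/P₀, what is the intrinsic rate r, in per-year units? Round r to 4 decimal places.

r ≈ 0.0435 per year

A = (94400 − 3830)/3830 = 23.64752
17700 = 94400/(1 + 23.64752·e^(−r·39)) → e^(−39r) = (5.33333 − 1)/23.64752 = 0.183247
r = −ln(0.183247)/39 = 1.69692/39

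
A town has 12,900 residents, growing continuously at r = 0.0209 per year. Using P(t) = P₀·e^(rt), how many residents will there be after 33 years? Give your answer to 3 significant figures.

≈ 25,700 residents

P(33) = 12900 · e^(0.0209·33) = 12900 · e^(0.6897)
= 12900 · 1.99312 ≈ 25711.22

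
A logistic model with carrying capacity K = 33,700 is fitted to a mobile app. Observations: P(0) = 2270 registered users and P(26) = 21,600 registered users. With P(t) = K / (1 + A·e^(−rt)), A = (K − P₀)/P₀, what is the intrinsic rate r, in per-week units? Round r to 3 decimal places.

A = (33700 − 2270)/2270 = 13.84581
21600 = 33700/(1 + 13.84581·e^(−r·26)) → e^(−26r) = (1.56019 − 1)/13.84581 = 0.040459
r = −ln(0.040459)/26 = 3.20747/26

r ≈ 0.123 per week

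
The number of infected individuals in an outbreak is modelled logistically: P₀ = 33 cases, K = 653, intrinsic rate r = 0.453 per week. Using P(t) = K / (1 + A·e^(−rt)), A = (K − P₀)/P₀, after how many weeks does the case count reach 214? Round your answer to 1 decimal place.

t ≈ 4.9 weeks

A = (653 − 33)/33 = 18.78788
214 = 653/(1 + 18.78788·e^(−0.453t)) → 1 + 18.78788·e^(−0.453t) = 3.0514
e^(−0.453t) = 0.109188 → t = ln(9.15856)/0.453 = 2.21469/0.453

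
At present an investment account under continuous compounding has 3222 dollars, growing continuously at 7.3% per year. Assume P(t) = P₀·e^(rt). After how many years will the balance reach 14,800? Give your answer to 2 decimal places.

t ≈ 20.89 years

14800 = 3222 · e^(0.073·t)
t = ln(14800/3222) / 0.073 = ln(4.59342) / 0.073 = 1.52462 / 0.073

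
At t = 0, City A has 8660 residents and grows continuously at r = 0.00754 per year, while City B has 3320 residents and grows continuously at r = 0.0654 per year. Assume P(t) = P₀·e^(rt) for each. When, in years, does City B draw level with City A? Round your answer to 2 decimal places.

t ≈ 16.57 years

8660·e^(0.00754t) = 3320·e^(0.0654t)
8660/3320 = e^((0.0654 − 0.00754)t) → ln(2.60843) = 0.05786·t
t = 0.95875 / 0.05786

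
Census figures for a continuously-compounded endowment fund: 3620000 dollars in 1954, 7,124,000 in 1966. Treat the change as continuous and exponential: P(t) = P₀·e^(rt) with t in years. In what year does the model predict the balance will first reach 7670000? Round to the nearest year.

year 1967

r = ln(7124000/3620000) / 12 = 0.677/12 ≈ 0.056416 per year
t = ln(7670000/3620000) / r = 0.75084/0.056416 ≈ 13.31 years after 1954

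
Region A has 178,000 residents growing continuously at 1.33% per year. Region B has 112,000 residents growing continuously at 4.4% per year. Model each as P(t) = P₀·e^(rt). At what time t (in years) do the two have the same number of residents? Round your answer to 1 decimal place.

t ≈ 15.1 years

178000·e^(0.0133t) = 112000·e^(0.044t)
178000/112000 = e^((0.044 − 0.0133)t) → ln(1.58929) = 0.0307·t
t = 0.46328 / 0.0307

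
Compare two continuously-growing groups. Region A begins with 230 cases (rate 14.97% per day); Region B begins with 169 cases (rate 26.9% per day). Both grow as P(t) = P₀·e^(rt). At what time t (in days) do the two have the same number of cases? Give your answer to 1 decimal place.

t ≈ 2.6 days

230·e^(0.1497t) = 169·e^(0.269t)
230/169 = e^((0.269 − 0.1497)t) → ln(1.36095) = 0.1193·t
t = 0.30818 / 0.1193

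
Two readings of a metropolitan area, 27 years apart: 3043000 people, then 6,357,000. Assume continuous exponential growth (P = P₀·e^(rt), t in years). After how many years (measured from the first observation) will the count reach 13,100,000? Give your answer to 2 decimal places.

r = ln(6357000/3043000) / 27 ≈ 0.027286 per year
t = ln(13100000/3043000) / r = 1.45977 / 0.027286 ≈ 53.499

t ≈ 53.50 years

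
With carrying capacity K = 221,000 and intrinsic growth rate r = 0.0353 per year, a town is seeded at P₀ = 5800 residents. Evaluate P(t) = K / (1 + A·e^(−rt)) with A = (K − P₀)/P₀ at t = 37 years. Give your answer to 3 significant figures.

A = (221000 − 5800)/5800 = 37.10345
P(37) = 221000 / (1 + 37.10345·e^(−0.0353·37)) = 221000 / (1 + 37.10345·0.270874)
= 221000 / 11.05037 ≈ 19999.32

≈ 20,000 residents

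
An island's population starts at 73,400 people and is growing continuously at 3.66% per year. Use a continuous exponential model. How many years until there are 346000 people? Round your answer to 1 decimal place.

t ≈ 42.4 years

346000 = 73400 · e^(0.0366·t)
t = ln(346000/73400) / 0.0366 = ln(4.7139) / 0.0366 = 1.55051 / 0.0366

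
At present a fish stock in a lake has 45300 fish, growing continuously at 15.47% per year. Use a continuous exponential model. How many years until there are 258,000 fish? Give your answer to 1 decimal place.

t ≈ 11.2 years

258000 = 45300 · e^(0.1547·t)
t = ln(258000/45300) / 0.1547 = ln(5.69536) / 0.1547 = 1.73965 / 0.1547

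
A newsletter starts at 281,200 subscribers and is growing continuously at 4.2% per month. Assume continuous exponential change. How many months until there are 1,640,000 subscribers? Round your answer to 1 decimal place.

t ≈ 42.0 months

1640000 = 281200 · e^(0.042·t)
t = ln(1640000/281200) / 0.042 = ln(5.83215) / 0.042 = 1.76339 / 0.042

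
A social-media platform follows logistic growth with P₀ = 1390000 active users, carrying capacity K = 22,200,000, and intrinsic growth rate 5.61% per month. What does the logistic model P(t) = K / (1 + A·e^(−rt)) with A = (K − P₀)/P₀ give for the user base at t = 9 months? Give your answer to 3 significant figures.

A = (22200000 − 1390000)/1390000 = 14.97122
P(9) = 22200000 / (1 + 14.97122·e^(−0.0561·9)) = 22200000 / (1 + 14.97122·0.603566)
= 22200000 / 10.03612 ≈ 2212010.19

≈ 2,210,000 active users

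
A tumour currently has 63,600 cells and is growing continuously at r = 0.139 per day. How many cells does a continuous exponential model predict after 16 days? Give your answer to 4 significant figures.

≈ 587,900 cells

P(16) = 63600 · e^(0.139·16) = 63600 · e^(2.224)
= 63600 · 9.24423 ≈ 587933.28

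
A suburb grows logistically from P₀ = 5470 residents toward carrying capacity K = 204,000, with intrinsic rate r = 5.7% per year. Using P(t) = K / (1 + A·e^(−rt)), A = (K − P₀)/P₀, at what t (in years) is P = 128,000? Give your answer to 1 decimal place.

A = (204000 − 5470)/5470 = 36.29433
128000 = 204000/(1 + 36.29433·e^(−0.057t)) → 1 + 36.29433·e^(−0.057t) = 1.59375
e^(−0.057t) = 0.016359 → t = ln(61.1273)/0.057 = 4.11296/0.057

t ≈ 72.2 years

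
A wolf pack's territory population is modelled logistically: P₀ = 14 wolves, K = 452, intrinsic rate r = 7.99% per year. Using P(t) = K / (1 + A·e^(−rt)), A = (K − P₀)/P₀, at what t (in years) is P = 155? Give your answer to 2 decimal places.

t ≈ 34.95 years

A = (452 − 14)/14 = 31.28571
155 = 452/(1 + 31.28571·e^(−0.0799t)) → 1 + 31.28571·e^(−0.0799t) = 2.91613
e^(−0.0799t) = 0.061246 → t = ln(16.32756)/0.0799 = 2.79285/0.0799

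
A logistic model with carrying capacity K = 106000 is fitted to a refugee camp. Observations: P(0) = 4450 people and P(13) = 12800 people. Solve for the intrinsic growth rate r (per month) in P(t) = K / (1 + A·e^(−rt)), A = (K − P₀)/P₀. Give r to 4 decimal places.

A = (106000 − 4450)/4450 = 22.82022
12800 = 106000/(1 + 22.82022·e^(−r·13)) → e^(−13r) = (8.28125 − 1)/22.82022 = 0.31907
r = −ln(0.31907)/13 = 1.14234/13

r ≈ 0.0879 per month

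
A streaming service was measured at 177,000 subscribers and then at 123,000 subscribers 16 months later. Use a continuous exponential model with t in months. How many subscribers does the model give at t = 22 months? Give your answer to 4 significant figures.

≈ 107,300 subscribers

r = ln(123000/177000) / 16 ≈ -0.022748 per month
P(22) = 177000 · e^(-0.022748·22) = 177000 · 0.60626 ≈ 107307.37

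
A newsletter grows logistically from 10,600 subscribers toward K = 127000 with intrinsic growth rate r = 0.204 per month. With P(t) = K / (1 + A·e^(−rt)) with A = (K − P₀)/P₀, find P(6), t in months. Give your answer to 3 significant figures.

≈ 30,000 subscribers

A = (127000 − 10600)/10600 = 10.98113
P(6) = 127000 / (1 + 10.98113·e^(−0.204·6)) = 127000 / (1 + 10.98113·0.294052)
= 127000 / 4.22902 ≈ 30030.6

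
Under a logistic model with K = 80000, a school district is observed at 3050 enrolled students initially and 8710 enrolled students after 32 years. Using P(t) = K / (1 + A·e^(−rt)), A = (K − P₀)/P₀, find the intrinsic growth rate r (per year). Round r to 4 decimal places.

A = (80000 − 3050)/3050 = 25.22951
8710 = 80000/(1 + 25.22951·e^(−r·32)) → e^(−32r) = (9.18485 − 1)/25.22951 = 0.324416
r = −ln(0.324416)/32 = 1.12573/32

r ≈ 0.0352 per year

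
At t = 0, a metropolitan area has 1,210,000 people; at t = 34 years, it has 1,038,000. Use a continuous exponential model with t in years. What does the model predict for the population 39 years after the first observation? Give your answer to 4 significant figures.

r = ln(1038000/1210000) / 34 ≈ -0.00451 per year
P(39) = 1210000 · e^(-0.00451·39) = 1210000 · 0.83873 ≈ 1014857.34

≈ 1,015,000 people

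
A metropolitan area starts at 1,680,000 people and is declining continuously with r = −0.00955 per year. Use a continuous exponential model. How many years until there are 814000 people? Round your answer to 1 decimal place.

t ≈ 75.9 years

814000 = 1680000 · e^(-0.00955·t)
t = ln(814000/1680000) / -0.00955 = ln(0.48452) / -0.00955 = -0.72459 / -0.00955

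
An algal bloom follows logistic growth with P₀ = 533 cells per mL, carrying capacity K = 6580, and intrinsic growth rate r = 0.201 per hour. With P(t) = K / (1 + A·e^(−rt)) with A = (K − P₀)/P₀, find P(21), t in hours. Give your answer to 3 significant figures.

≈ 5,640 cells per mL

A = (6580 − 533)/533 = 11.34522
P(21) = 6580 / (1 + 11.34522·e^(−0.201·21)) = 6580 / (1 + 11.34522·0.014684)
= 6580 / 1.16659 ≈ 5640.36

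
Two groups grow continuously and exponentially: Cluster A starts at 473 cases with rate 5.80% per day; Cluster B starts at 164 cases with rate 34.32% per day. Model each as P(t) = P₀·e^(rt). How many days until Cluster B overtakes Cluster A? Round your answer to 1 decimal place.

t ≈ 3.7 days

473·e^(0.058t) = 164·e^(0.3432t)
473/164 = e^((0.3432 − 0.058)t) → ln(2.88415) = 0.2852·t
t = 1.05923 / 0.2852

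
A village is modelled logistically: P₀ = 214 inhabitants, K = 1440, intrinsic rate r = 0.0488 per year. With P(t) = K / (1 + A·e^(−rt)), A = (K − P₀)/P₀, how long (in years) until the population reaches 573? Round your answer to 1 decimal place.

A = (1440 − 214)/214 = 5.72897
573 = 1440/(1 + 5.72897·e^(−0.0488t)) → 1 + 5.72897·e^(−0.0488t) = 2.51309
e^(−0.0488t) = 0.264112 → t = ln(3.78628)/0.0488 = 1.33138/0.0488

t ≈ 27.3 years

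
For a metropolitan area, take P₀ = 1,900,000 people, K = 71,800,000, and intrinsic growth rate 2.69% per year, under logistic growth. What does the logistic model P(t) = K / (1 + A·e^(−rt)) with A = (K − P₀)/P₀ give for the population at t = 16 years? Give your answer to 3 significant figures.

≈ 2,880,000 people

A = (71800000 − 1900000)/1900000 = 36.78947
P(16) = 71800000 / (1 + 36.78947·e^(−0.0269·16)) = 71800000 / (1 + 36.78947·0.650249)
= 71800000 / 24.92232 ≈ 2880952.11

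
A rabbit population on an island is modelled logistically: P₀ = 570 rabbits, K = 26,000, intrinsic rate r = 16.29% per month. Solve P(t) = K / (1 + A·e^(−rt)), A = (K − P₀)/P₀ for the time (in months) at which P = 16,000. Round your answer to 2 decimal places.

A = (26000 − 570)/570 = 44.61404
16000 = 26000/(1 + 44.61404·e^(−0.1629t)) → 1 + 44.61404·e^(−0.1629t) = 1.625
e^(−0.1629t) = 0.014009 → t = ln(71.38246)/0.1629 = 4.26805/0.1629

t ≈ 26.20 months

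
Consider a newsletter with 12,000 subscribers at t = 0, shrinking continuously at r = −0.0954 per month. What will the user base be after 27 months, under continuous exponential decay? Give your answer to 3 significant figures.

P(27) = 12000 · e^(-0.0954·27) = 12000 · e^(-2.5758)
= 12000 · 0.07609 ≈ 913.12

≈ 913 subscribers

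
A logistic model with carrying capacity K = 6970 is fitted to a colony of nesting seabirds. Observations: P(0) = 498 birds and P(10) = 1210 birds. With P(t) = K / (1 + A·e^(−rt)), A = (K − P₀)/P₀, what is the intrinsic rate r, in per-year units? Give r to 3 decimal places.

A = (6970 − 498)/498 = 12.99598
1210 = 6970/(1 + 12.99598·e^(−r·10)) → e^(−10r) = (5.76033 − 1)/12.99598 = 0.366292
r = −ln(0.366292)/10 = 1.00432/10

r ≈ 0.100 per year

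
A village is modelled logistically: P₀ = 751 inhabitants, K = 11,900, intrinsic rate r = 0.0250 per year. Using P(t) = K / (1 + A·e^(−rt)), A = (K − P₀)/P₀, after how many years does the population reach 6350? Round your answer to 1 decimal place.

t ≈ 113.3 years

A = (11900 − 751)/751 = 14.84554
6350 = 11900/(1 + 14.84554·e^(−0.025t)) → 1 + 14.84554·e^(−0.025t) = 1.87402
e^(−0.025t) = 0.058874 → t = ln(16.98544)/0.025 = 2.83236/0.025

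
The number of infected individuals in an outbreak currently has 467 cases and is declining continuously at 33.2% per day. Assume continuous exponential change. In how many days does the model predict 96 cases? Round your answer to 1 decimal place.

96 = 467 · e^(-0.332·t)
t = ln(96/467) / -0.332 = ln(0.20557) / -0.332 = -1.58198 / -0.332

t ≈ 4.8 days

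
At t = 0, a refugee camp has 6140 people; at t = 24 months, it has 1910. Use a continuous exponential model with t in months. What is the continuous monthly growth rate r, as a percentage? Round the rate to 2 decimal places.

r ≈ -4.87% per month

1910 = 6140 · e^(r·24)
e^(24r) = 1910/6140 = 0.31107
r = ln(0.31107) / 24 = -1.16772 / 24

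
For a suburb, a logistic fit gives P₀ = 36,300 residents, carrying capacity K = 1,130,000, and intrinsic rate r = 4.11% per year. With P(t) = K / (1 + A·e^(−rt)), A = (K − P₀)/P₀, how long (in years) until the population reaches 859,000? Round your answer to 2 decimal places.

t ≈ 110.93 years

A = (1130000 − 36300)/36300 = 30.12948
859000 = 1130000/(1 + 30.12948·e^(−0.0411t)) → 1 + 30.12948·e^(−0.0411t) = 1.31548
e^(−0.0411t) = 0.010471 → t = ln(95.50266)/0.0411 = 4.55915/0.0411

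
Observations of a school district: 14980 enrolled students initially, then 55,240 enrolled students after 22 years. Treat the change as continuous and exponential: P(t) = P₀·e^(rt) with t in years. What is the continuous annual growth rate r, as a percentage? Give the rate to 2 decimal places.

r ≈ 5.93% per year

55240 = 14980 · e^(r·22)
e^(22r) = 55240/14980 = 3.68758
r = ln(3.68758) / 22 = 1.30497 / 22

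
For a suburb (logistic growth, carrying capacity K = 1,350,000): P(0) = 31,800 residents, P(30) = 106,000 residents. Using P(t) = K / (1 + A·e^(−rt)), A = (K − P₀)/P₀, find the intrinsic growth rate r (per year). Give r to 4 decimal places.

A = (1350000 − 31800)/31800 = 41.45283
106000 = 1350000/(1 + 41.45283·e^(−r·30)) → e^(−30r) = (12.73585 − 1)/41.45283 = 0.283113
r = −ln(0.283113)/30 = 1.26191/30

r ≈ 0.0421 per year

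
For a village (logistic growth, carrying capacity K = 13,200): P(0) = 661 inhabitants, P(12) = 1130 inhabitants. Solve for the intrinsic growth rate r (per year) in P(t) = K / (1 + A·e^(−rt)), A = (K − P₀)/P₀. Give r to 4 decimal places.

r ≈ 0.0479 per year

A = (13200 − 661)/661 = 18.96974
1130 = 13200/(1 + 18.96974·e^(−r·12)) → e^(−12r) = (11.68142 − 1)/18.96974 = 0.563076
r = −ln(0.563076)/12 = 0.57434/12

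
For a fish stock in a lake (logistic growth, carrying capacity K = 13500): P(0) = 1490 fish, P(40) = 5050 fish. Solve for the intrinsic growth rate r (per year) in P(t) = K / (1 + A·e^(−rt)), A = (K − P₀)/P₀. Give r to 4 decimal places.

A = (13500 − 1490)/1490 = 8.0604
5050 = 13500/(1 + 8.0604·e^(−r·40)) → e^(−40r) = (2.67327 − 1)/8.0604 = 0.207591
r = −ln(0.207591)/40 = 1.57219/40

r ≈ 0.0393 per year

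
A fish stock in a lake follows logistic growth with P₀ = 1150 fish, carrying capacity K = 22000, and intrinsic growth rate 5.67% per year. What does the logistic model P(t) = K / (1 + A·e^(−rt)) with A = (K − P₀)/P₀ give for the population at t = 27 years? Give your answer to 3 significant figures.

A = (22000 − 1150)/1150 = 18.13043
P(27) = 22000 / (1 + 18.13043·e^(−0.0567·27)) = 22000 / (1 + 18.13043·0.216341)
= 22000 / 4.92235 ≈ 4469.41

≈ 4,470 fish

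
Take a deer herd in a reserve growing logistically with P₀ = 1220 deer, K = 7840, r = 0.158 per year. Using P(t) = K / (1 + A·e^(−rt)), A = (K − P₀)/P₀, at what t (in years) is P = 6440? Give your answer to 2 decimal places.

t ≈ 20.36 years

A = (7840 − 1220)/1220 = 5.42623
6440 = 7840/(1 + 5.42623·e^(−0.158t)) → 1 + 5.42623·e^(−0.158t) = 1.21739
e^(−0.158t) = 0.040063 → t = ln(24.96066)/0.158 = 3.2173/0.158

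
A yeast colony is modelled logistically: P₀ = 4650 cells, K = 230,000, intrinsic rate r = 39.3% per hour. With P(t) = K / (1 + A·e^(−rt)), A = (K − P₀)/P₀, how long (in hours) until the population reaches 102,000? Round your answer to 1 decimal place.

t ≈ 9.3 hours

A = (230000 − 4650)/4650 = 48.46237
102000 = 230000/(1 + 48.46237·e^(−0.393t)) → 1 + 48.46237·e^(−0.393t) = 2.2549
e^(−0.393t) = 0.025894 → t = ln(38.61845)/0.393 = 3.65373/0.393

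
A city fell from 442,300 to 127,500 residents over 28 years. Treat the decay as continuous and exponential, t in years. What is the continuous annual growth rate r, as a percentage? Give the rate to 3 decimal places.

127500 = 442300 · e^(r·28)
e^(28r) = 127500/442300 = 0.28827
r = ln(0.28827) / 28 = -1.24387 / 28

r ≈ -4.442% per year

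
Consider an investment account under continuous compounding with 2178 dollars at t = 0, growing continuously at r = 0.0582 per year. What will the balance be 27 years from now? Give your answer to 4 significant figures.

P(27) = 2178 · e^(0.0582·27) = 2178 · e^(1.5714)
= 2178 · 4.81338 ≈ 10483.55

≈ 10,480 dollars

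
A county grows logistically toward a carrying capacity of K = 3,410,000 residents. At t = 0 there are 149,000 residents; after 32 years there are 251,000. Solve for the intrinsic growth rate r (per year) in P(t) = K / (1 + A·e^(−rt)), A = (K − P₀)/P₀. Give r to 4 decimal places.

r ≈ 0.0173 per year

A = (3410000 − 149000)/149000 = 21.88591
251000 = 3410000/(1 + 21.88591·e^(−r·32)) → e^(−32r) = (13.58566 − 1)/21.88591 = 0.575058
r = −ln(0.575058)/32 = 0.55329/32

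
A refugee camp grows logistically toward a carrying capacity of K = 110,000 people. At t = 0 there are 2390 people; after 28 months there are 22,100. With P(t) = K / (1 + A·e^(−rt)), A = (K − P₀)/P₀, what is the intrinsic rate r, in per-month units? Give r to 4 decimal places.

A = (110000 − 2390)/2390 = 45.0251
22100 = 110000/(1 + 45.0251·e^(−r·28)) → e^(−28r) = (4.97738 − 1)/45.0251 = 0.088337
r = −ln(0.088337)/28 = 2.4266/28

r ≈ 0.0867 per month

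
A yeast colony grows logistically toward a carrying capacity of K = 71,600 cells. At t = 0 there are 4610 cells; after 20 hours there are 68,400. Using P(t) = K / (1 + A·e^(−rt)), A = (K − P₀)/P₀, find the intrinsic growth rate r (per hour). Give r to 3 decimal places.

A = (71600 − 4610)/4610 = 14.53145
68400 = 71600/(1 + 14.53145·e^(−r·20)) → e^(−20r) = (1.04678 − 1)/14.53145 = 0.003219
r = −ln(0.003219)/20 = 5.73854/20

r ≈ 0.287 per hour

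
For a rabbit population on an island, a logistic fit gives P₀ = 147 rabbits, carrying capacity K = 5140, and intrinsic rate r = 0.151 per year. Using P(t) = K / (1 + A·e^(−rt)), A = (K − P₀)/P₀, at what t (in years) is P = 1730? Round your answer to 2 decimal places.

A = (5140 − 147)/147 = 33.96599
1730 = 5140/(1 + 33.96599·e^(−0.151t)) → 1 + 33.96599·e^(−0.151t) = 2.9711
e^(−0.151t) = 0.058032 → t = ln(17.23201)/0.151 = 2.84677/0.151

t ≈ 18.85 years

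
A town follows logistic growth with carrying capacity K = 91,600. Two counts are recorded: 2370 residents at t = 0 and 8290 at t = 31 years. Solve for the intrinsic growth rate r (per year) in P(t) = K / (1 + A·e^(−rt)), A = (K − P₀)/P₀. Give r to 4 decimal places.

r ≈ 0.0426 per year

A = (91600 − 2370)/2370 = 37.64979
8290 = 91600/(1 + 37.64979·e^(−r·31)) → e^(−31r) = (11.04946 − 1)/37.64979 = 0.266919
r = −ln(0.266919)/31 = 1.32081/31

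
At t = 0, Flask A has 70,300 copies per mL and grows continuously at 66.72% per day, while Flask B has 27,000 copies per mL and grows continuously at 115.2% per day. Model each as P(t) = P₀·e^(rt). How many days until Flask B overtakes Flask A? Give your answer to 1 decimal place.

70300·e^(0.6672t) = 27000·e^(1.152t)
70300/27000 = e^((1.152 − 0.6672)t) → ln(2.6037) = 0.4848·t
t = 0.95693 / 0.4848

t ≈ 2.0 days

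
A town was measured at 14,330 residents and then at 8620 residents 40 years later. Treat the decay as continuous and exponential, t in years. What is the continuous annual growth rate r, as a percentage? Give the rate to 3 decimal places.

8620 = 14330 · e^(r·40)
e^(40r) = 8620/14330 = 0.60154
r = ln(0.60154) / 40 = -0.50827 / 40

r ≈ -1.271% per year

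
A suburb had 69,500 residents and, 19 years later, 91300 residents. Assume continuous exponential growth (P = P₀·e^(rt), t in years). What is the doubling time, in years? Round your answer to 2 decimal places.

r = ln(91300/69500) / 19 = ln(1.31367) / 19 ≈ 0.014359 per year
doubling time = ln 2 / |r| = 0.69315 / 0.014359

doubling time ≈ 48.27 years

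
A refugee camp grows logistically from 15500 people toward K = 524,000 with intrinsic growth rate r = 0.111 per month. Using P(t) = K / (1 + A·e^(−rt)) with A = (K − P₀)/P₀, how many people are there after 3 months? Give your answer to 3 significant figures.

≈ 21,400 people

A = (524000 − 15500)/15500 = 32.80645
P(3) = 524000 / (1 + 32.80645·e^(−0.111·3)) = 524000 / (1 + 32.80645·0.71677)
= 524000 / 24.51469 ≈ 21374.94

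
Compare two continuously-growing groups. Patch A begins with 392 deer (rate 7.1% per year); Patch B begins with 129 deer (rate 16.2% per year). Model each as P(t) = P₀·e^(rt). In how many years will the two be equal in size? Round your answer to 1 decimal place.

t ≈ 12.2 years

392·e^(0.071t) = 129·e^(0.162t)
392/129 = e^((0.162 − 0.071)t) → ln(3.03876) = 0.091·t
t = 1.11145 / 0.091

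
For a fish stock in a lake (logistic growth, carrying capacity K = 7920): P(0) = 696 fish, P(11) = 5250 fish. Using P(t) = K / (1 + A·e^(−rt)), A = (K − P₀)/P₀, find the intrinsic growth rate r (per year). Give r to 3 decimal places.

A = (7920 − 696)/696 = 10.37931
5250 = 7920/(1 + 10.37931·e^(−r·11)) → e^(−11r) = (1.50857 − 1)/10.37931 = 0.048999
r = −ln(0.048999)/11 = 3.01596/11

r ≈ 0.274 per year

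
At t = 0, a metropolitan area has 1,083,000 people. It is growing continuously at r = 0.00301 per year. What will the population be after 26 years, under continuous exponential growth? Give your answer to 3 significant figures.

P(26) = 1083000 · e^(0.00301·26) = 1083000 · e^(0.07826)
= 1083000 · 1.0814 ≈ 1171160.3

≈ 1,170,000 people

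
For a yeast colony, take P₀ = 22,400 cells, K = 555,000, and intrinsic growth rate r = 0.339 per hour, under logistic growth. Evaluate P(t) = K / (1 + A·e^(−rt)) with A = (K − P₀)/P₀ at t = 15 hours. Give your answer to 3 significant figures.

≈ 484,000 cells

A = (555000 − 22400)/22400 = 23.77679
P(15) = 555000 / (1 + 23.77679·e^(−0.339·15)) = 555000 / (1 + 23.77679·0.006189)
= 555000 / 1.14715 ≈ 483806.92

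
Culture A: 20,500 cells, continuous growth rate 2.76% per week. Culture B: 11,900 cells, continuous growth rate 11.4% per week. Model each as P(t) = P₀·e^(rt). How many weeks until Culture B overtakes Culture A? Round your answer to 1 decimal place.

20500·e^(0.0276t) = 11900·e^(0.114t)
20500/11900 = e^((0.114 − 0.0276)t) → ln(1.72269) = 0.0864·t
t = 0.54389 / 0.0864

t ≈ 6.3 weeks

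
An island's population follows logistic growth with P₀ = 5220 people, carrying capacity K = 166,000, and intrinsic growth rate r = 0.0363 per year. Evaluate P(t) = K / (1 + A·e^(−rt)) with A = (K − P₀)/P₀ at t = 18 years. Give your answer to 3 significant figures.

A = (166000 − 5220)/5220 = 30.80077
P(18) = 166000 / (1 + 30.80077·e^(−0.0363·18)) = 166000 / (1 + 30.80077·0.520274)
= 166000 / 17.02483 ≈ 9750.46

≈ 9,750 people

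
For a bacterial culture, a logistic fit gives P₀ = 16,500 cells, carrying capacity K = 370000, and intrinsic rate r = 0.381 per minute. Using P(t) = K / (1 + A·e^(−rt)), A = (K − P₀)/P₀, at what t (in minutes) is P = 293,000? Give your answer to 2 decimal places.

A = (370000 − 16500)/16500 = 21.42424
293000 = 370000/(1 + 21.42424·e^(−0.381t)) → 1 + 21.42424·e^(−0.381t) = 1.2628
e^(−0.381t) = 0.012266 → t = ln(81.52342)/0.381 = 4.40089/0.381

t ≈ 11.55 minutes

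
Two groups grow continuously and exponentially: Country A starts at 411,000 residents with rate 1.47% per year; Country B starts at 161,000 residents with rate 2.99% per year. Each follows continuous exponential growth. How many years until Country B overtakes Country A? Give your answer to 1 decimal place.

t ≈ 61.7 years

411000·e^(0.0147t) = 161000·e^(0.0299t)
411000/161000 = e^((0.0299 − 0.0147)t) → ln(2.5528) = 0.0152·t
t = 0.93719 / 0.0152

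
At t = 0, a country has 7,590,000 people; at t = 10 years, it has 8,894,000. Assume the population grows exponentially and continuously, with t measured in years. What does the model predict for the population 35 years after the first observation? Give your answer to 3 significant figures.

≈ 13,200,000 people

r = ln(8894000/7590000) / 10 ≈ 0.015855 per year
P(35) = 7590000 · e^(0.015855·35) = 7590000 · 1.74178 ≈ 13220123.07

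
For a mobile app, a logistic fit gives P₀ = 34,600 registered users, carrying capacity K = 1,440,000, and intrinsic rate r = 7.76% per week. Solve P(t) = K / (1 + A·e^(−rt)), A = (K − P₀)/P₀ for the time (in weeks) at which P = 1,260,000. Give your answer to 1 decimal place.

t ≈ 72.8 weeks

A = (1440000 − 34600)/34600 = 40.6185
1260000 = 1440000/(1 + 40.6185·e^(−0.0776t)) → 1 + 40.6185·e^(−0.0776t) = 1.14286
e^(−0.0776t) = 0.003517 → t = ln(284.32948)/0.0776 = 5.65013/0.0776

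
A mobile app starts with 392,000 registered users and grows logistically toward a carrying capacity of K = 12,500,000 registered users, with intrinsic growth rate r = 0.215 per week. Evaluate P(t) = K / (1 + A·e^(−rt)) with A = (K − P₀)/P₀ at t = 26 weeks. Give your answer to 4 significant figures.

A = (12500000 − 392000)/392000 = 30.88776
P(26) = 12500000 / (1 + 30.88776·e^(−0.215·26)) = 12500000 / (1 + 30.88776·0.003735)
= 12500000 / 1.11537 ≈ 11207077.3

≈ 11,210,000 registered users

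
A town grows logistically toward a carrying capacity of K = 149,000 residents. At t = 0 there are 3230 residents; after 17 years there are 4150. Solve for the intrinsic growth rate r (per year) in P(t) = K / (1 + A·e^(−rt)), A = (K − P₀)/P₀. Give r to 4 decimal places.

A = (149000 − 3230)/3230 = 45.13003
4150 = 149000/(1 + 45.13003·e^(−r·17)) → e^(−17r) = (35.90361 − 1)/45.13003 = 0.773401
r = −ln(0.773401)/17 = 0.25696/17

r ≈ 0.0151 per year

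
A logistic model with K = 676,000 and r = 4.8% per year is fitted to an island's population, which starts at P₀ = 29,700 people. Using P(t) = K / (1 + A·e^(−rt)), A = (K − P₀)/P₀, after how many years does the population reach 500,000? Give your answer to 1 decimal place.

A = (676000 − 29700)/29700 = 21.76094
500000 = 676000/(1 + 21.76094·e^(−0.048t)) → 1 + 21.76094·e^(−0.048t) = 1.352
e^(−0.048t) = 0.016176 → t = ln(61.82086)/0.048 = 4.12424/0.048

t ≈ 85.9 years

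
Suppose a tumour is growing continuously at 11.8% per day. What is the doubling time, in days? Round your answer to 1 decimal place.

doubling time ≈ 5.9 days

doubling time = ln(2) / |r| = 0.69315 / 0.118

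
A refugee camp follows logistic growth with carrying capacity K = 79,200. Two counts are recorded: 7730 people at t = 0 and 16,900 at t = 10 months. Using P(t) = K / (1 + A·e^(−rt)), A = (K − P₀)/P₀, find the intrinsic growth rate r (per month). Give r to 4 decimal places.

r ≈ 0.0920 per month

A = (79200 − 7730)/7730 = 9.2458
16900 = 79200/(1 + 9.2458·e^(−r·10)) → e^(−10r) = (4.68639 − 1)/9.2458 = 0.39871
r = −ln(0.39871)/10 = 0.91952/10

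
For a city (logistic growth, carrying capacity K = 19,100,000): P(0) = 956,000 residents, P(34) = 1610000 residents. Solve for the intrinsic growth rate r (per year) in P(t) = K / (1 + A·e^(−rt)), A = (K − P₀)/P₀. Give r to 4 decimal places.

A = (19100000 − 956000)/956000 = 18.97908
1610000 = 19100000/(1 + 18.97908·e^(−r·34)) → e^(−34r) = (11.86335 − 1)/18.97908 = 0.572386
r = −ln(0.572386)/34 = 0.55794/34

r ≈ 0.0164 per year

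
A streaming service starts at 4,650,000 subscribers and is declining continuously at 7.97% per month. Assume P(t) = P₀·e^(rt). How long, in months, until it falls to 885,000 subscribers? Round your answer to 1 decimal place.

885000 = 4650000 · e^(-0.0797·t)
t = ln(885000/4650000) / -0.0797 = ln(0.19032) / -0.0797 = -1.65903 / -0.0797

t ≈ 20.8 months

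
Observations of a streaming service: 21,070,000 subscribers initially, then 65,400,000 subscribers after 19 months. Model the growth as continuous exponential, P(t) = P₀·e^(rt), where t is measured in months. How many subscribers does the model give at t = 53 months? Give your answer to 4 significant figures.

≈ 496,400,000 subscribers

r = ln(65400000/21070000) / 19 ≈ 0.059614 per month
P(53) = 21070000 · e^(0.059614·53) = 21070000 · 23.5602 ≈ 496413401.4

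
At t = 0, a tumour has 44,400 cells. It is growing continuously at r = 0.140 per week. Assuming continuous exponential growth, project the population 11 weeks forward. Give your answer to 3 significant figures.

P(11) = 44400 · e^(0.14·11) = 44400 · e^(1.54)
= 44400 · 4.66459 ≈ 207107.81

≈ 207,000 cells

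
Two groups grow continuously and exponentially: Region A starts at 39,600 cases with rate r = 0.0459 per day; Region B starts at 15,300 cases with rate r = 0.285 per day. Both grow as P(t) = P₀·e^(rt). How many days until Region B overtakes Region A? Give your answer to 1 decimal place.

t ≈ 4.0 days

39600·e^(0.0459t) = 15300·e^(0.285t)
39600/15300 = e^((0.285 − 0.0459)t) → ln(2.58824) = 0.2391·t
t = 0.95098 / 0.2391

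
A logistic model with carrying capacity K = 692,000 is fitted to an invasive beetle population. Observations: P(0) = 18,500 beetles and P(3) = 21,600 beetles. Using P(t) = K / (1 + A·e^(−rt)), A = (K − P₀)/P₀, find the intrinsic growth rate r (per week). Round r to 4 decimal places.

r ≈ 0.0532 per week

A = (692000 − 18500)/18500 = 36.40541
21600 = 692000/(1 + 36.40541·e^(−r·3)) → e^(−3r) = (32.03704 − 1)/36.40541 = 0.852539
r = −ln(0.852539)/3 = 0.15954/3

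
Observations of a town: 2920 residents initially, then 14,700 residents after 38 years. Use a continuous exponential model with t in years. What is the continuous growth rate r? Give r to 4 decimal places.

r ≈ 0.0425 per year

14700 = 2920 · e^(r·38)
e^(38r) = 14700/2920 = 5.03425
r = ln(5.03425) / 38 = 1.61626 / 38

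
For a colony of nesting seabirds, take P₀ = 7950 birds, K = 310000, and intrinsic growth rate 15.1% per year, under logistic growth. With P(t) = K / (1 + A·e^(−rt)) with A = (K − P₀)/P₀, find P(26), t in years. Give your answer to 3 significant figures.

≈ 177,000 birds

A = (310000 − 7950)/7950 = 37.99371
P(26) = 310000 / (1 + 37.99371·e^(−0.151·26)) = 310000 / (1 + 37.99371·0.019722)
= 310000 / 1.74933 ≈ 177210.97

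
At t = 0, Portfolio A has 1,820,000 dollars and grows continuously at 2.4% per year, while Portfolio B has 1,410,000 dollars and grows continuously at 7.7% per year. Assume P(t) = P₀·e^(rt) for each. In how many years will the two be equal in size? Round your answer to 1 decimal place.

t ≈ 4.8 years

1820000·e^(0.024t) = 1410000·e^(0.077t)
1820000/1410000 = e^((0.077 − 0.024)t) → ln(1.29078) = 0.053·t
t = 0.25525 / 0.053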